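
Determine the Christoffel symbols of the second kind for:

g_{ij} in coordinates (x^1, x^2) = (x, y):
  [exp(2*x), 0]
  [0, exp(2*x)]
Using Γ^k_{ij} = (1/2) g^{km} (∂_i g_{mj} + ∂_j g_{mi} - ∂_m g_{ij}); the metric is diagonal, so only the m = k term contributes.
Non-zero symbols (using the symmetry Γ^k_{ij} = Γ^k_{ji}):
Γ^x_{x x} = (1/2) g^{xx} (∂_x g_{xx} + ∂_x g_{xx} - ∂_x g_{xx}) = (1/2)(exp(-2*x))((2*exp(2*x)) + (2*exp(2*x)) - (2*exp(2*x))) = 1
Γ^x_{y y} = (1/2) g^{xx} (∂_y g_{xy} + ∂_y g_{xy} - ∂_x g_{yy}) = (1/2)(exp(-2*x))((0) + (0) - (2*exp(2*x))) = -1
Γ^y_{x y} = (1/2) g^{yy} (∂_x g_{yy} + ∂_y g_{yx} - ∂_y g_{xy}) = (1/2)(exp(-2*x))((2*exp(2*x)) + (0) - (0)) = 1
All other Christoffel symbols are zero.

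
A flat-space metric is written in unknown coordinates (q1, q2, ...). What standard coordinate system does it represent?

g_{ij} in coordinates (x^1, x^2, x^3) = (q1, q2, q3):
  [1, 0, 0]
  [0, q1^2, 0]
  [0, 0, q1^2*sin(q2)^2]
The line element ds^2 = dq1^2 + q1^2 dq2^2 + q1^2 sin(q2)^2 dq3^2 is dr^2 + r^2 dθ^2 + r^2 sin(θ)^2 dφ^2 with q1 = r, q2 = θ, q3 = φ.
spherical coordinates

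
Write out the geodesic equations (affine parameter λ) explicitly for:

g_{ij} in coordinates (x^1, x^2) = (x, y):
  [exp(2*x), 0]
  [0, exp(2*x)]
Geodesic equation: d^2x^k/dλ^2 + Γ^k_{ij} (dx^i/dλ)(dx^j/dλ) = 0.
Non-zero Christoffel symbols:
Γ^x_{x x} = 1
Γ^x_{y y} = -1
Γ^y_{x y} = 1
Substituting (the symmetric pair Γ^k_{ij}, Γ^k_{ji} combines into a factor 2):
d^2x/dλ^2 + (dx/dλ)^2 - (dy/dλ)^2 = 0
d^2y/dλ^2 + 2 (dx/dλ)(dy/dλ) = 0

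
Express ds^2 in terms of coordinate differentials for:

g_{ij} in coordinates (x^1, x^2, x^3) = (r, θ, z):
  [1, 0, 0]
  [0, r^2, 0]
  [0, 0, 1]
ds^2 = g_{ij} dx^i dx^j; only the non-zero components contribute.
ds^2 = dr^2 + r^2 dθ^2 + dz^2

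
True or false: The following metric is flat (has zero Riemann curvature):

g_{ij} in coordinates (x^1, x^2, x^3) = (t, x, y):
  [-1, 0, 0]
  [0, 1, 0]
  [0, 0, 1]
All metric components are constant, so every Christoffel symbol vanishes and R^i_{jkl} = 0.
True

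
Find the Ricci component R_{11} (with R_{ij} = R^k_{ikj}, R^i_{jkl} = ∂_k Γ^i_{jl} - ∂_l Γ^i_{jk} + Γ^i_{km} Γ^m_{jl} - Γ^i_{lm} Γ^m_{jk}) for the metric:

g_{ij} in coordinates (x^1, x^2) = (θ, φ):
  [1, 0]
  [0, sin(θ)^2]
Non-zero Christoffel symbols (Γ^k_{ij} = Γ^k_{ji}):
Γ^θ_{φ φ} = -sin(2*θ)/2
Γ^φ_{θ φ} = 1/tan(θ)
R^θ_{θ θ θ} = 0 (a repeated index in an antisymmetric pair)
R^φ_{θ φ θ} = ∂_φ Γ^φ_{θ θ} - ∂_θ Γ^φ_{θ φ} + Γ^φ_{φ m} Γ^m_{θ θ} - Γ^φ_{θ m} Γ^m_{θ φ}
  = (0) - (-1/sin(θ)^2) + (0) - (1/tan(θ)^2) = 1
R_{θθ} = R^θ_{θ θ θ} + R^φ_{θ φ θ} = (0) + (1) = 1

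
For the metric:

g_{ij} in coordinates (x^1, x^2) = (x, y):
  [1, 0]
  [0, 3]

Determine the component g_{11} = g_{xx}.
With x^1 = x, x^2 = y, g_{11} = g_{xx} is the row-1, column-1 entry of the matrix.
g_{11} = 1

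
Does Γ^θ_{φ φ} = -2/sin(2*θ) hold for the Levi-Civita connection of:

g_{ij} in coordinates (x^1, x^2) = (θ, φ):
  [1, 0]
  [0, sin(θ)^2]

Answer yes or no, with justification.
Γ^θ_{φ φ} = (1/2) g^{θθ} (∂_φ g_{θφ} + ∂_φ g_{θφ} - ∂_θ g_{φφ}) = (1/2)(1)((0) + (0) - (sin(2*θ))) = -sin(2*θ)/2
This differs from the proposed value -2/sin(2*θ).
No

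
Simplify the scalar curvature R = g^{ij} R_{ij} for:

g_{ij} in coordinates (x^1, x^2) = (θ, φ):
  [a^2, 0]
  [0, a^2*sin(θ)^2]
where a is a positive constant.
Non-zero Christoffel symbols (Γ^k_{ij} = Γ^k_{ji}):
Γ^θ_{φ φ} = -sin(2*θ)/2
Γ^φ_{θ φ} = 1/tan(θ)
Ricci tensor (R_{ij} = R^k_{ikj}): R_{θθ} = 1, R_{θφ} = 0, R_{φφ} = sin(θ)^2
Inverse metric: g^{θθ} = 1/a^2, g^{φφ} = 1/(a^2*sin(θ)^2)
R = g^{ij} R_{ij} = (1/a^2)(1) + (1/(a^2*sin(θ)^2))(sin(θ)^2) = 2/a^2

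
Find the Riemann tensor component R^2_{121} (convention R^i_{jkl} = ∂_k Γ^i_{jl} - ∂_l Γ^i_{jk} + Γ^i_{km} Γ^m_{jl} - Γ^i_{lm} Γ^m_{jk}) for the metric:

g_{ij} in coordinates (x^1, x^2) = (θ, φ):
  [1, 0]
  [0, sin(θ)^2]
Non-zero Christoffel symbols (Γ^k_{ij} = Γ^k_{ji}):
Γ^θ_{φ φ} = -sin(2*θ)/2
Γ^φ_{θ φ} = 1/tan(θ)
R^φ_{θ φ θ} = ∂_φ Γ^φ_{θ θ} - ∂_θ Γ^φ_{θ φ} + Γ^φ_{φ m} Γ^m_{θ θ} - Γ^φ_{θ m} Γ^m_{θ φ}
  = (0) - (-1/sin(θ)^2) + (0) - (1/tan(θ)^2) = 1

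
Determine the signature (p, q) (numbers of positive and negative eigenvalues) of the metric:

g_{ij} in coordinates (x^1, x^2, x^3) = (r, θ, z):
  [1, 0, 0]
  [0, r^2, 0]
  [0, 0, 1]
The metric is diagonal, so its eigenvalues are the diagonal entries: 1, r^2, 1 (at a generic point, where coordinate-dependent entries are positive).
3 positive, 0 negative.
(3, 0) - Riemannian (positive definite)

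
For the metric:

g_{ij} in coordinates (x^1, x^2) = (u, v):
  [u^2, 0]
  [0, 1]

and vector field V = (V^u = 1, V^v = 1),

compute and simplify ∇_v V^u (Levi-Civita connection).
Non-zero Christoffel symbols:
Γ^u_{u u} = 1/u
∇_v V^u = ∂_v V^u + Γ^u_{v j} V^j
  = (0) + (0)(1) + (0)(1)
  = 0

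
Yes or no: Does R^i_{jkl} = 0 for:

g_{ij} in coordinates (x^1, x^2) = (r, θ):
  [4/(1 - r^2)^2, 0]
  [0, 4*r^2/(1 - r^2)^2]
Non-zero Christoffel symbols:
Γ^r_{r r} = 2*r/(1 - r^2)
Γ^r_{θ θ} = (r^3 + r)/(r^2 - 1)
Γ^θ_{r θ} = (-r^2 - 1)/(r^3 - r)
Ricci tensor: R_{rr} = -4/(r^2 - 1)^2, R_{rθ} = 0, R_{θθ} = -4*r^2/(r^2 - 1)^2
The Ricci tensor is non-zero, so the Riemann tensor is non-zero: not flat.
No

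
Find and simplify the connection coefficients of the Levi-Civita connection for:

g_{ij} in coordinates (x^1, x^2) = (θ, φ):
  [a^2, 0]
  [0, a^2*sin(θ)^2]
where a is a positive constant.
Using Γ^k_{ij} = (1/2) g^{km} (∂_i g_{mj} + ∂_j g_{mi} - ∂_m g_{ij}); the metric is diagonal, so only the m = k term contributes.
Non-zero symbols (using the symmetry Γ^k_{ij} = Γ^k_{ji}):
Γ^θ_{φ φ} = (1/2) g^{θθ} (∂_φ g_{θφ} + ∂_φ g_{θφ} - ∂_θ g_{φφ}) = (1/2)(1/a^2)((0) + (0) - (a^2*sin(2*θ))) = -sin(2*θ)/2
Γ^φ_{θ φ} = (1/2) g^{φφ} (∂_θ g_{φφ} + ∂_φ g_{φθ} - ∂_φ g_{θφ}) = (1/2)(1/(a^2*sin(θ)^2))((a^2*sin(2*θ)) + (0) - (0)) = 1/tan(θ)
All other Christoffel symbols are zero.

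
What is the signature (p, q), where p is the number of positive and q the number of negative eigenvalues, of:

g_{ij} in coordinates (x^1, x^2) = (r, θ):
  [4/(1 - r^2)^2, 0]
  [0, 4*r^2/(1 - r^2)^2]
The metric is diagonal, so its eigenvalues are the diagonal entries: 4/(1 - r^2)^2, 4*r^2/(1 - r^2)^2 (at a generic point, where coordinate-dependent entries are positive).
2 positive, 0 negative.
(2, 0) - Riemannian (positive definite)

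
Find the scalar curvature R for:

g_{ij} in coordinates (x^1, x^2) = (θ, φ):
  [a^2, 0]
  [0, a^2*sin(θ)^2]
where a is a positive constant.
Non-zero Christoffel symbols (Γ^k_{ij} = Γ^k_{ji}):
Γ^θ_{φ φ} = -sin(2*θ)/2
Γ^φ_{θ φ} = 1/tan(θ)
Ricci tensor (R_{ij} = R^k_{ikj}): R_{θθ} = 1, R_{θφ} = 0, R_{φφ} = sin(θ)^2
Inverse metric: g^{θθ} = 1/a^2, g^{φφ} = 1/(a^2*sin(θ)^2)
R = g^{ij} R_{ij} = (1/a^2)(1) + (1/(a^2*sin(θ)^2))(sin(θ)^2) = 2/a^2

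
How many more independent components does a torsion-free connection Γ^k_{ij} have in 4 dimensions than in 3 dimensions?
Independent components in n dimensions: n × n(n+1)/2 = n^2(n+1)/2.
4D: 4 × 10 = 40
3D: 3 × 6 = 18
Difference = 40 - 18 = 22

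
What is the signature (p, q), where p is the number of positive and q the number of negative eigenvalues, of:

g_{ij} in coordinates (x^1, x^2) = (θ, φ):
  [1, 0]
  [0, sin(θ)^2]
The metric is diagonal, so its eigenvalues are the diagonal entries: 1, sin(θ)^2 (at a generic point, where coordinate-dependent entries are positive).
2 positive, 0 negative.
(2, 0) - Riemannian (positive definite)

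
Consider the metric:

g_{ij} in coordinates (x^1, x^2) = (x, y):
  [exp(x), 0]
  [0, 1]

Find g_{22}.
With x^1 = x, x^2 = y, g_{22} = g_{yy} is the row-2, column-2 entry of the matrix.
g_{22} = 1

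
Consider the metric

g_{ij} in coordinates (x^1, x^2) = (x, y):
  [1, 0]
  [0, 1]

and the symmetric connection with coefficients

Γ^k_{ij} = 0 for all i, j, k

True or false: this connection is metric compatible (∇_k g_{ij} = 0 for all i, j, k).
Using ∇_k g_{ij} = ∂_k g_{ij} - Γ^m_{ki} g_{mj} - Γ^m_{kj} g_{im}:
e.g. ∇_x g_{yy} = (0) - (0) - (0) = 0
Every component ∇_k g_{ij} vanishes: the connection is metric compatible.
True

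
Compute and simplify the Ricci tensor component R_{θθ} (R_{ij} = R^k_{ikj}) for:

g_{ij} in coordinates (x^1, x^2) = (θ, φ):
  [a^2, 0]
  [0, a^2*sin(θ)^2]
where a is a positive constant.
Non-zero Christoffel symbols (Γ^k_{ij} = Γ^k_{ji}):
Γ^θ_{φ φ} = -sin(2*θ)/2
Γ^φ_{θ φ} = 1/tan(θ)
R^θ_{θ θ θ} = 0 (a repeated index in an antisymmetric pair)
R^φ_{θ φ θ} = ∂_φ Γ^φ_{θ θ} - ∂_θ Γ^φ_{θ φ} + Γ^φ_{φ m} Γ^m_{θ θ} - Γ^φ_{θ m} Γ^m_{θ φ}
  = (0) - (-1/sin(θ)^2) + (0) - (1/tan(θ)^2) = 1
R_{θθ} = R^θ_{θ θ θ} + R^φ_{θ φ θ} = (0) + (1) = 1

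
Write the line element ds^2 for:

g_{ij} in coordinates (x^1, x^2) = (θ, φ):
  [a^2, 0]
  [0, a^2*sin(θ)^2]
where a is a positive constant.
ds^2 = g_{ij} dx^i dx^j; only the non-zero components contribute.
ds^2 = a^2 dθ^2 + a^2*sin(θ)^2 dφ^2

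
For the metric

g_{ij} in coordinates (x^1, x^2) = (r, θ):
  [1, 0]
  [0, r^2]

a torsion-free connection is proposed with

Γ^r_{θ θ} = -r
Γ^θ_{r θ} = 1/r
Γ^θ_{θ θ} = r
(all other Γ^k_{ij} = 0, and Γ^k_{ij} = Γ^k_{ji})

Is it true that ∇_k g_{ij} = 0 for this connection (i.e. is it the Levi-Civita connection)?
Using ∇_k g_{ij} = ∂_k g_{ij} - Γ^m_{ki} g_{mj} - Γ^m_{kj} g_{im}:
∇_θ g_{θθ} = (0) - (r^3) - (r^3) = -2*r^3 ≠ 0
So the connection is not metric compatible (it is not the Levi-Civita connection).
No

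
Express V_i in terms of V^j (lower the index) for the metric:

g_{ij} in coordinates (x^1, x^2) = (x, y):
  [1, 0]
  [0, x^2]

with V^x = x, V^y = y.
V_i = g_{ij} V^j:
V_x = (1)(x) + (0)(y) = x
V_y = (0)(x) + (x^2)(y) = x^2*y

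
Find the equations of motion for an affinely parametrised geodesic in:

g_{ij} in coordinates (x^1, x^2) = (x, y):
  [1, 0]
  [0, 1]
Geodesic equation: d^2x^k/dλ^2 + Γ^k_{ij} (dx^i/dλ)(dx^j/dλ) = 0.
All Christoffel symbols vanish, so the geodesics are straight lines:
d^2x/dλ^2 = 0
d^2y/dλ^2 = 0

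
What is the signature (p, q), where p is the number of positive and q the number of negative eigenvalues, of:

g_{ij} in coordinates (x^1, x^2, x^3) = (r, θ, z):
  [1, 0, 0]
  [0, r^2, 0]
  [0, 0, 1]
The metric is diagonal, so its eigenvalues are the diagonal entries: 1, r^2, 1 (at a generic point, where coordinate-dependent entries are positive).
3 positive, 0 negative.
(3, 0) - Riemannian (positive definite)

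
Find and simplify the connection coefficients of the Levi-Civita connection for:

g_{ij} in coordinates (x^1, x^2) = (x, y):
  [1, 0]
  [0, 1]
Using Γ^k_{ij} = (1/2) g^{km} (∂_i g_{mj} + ∂_j g_{mi} - ∂_m g_{ij}); the metric is diagonal, so only the m = k term contributes.
Every metric component is constant, so all ∂_m g_{ij} = 0 and every Christoffel symbol vanishes.
All Christoffel symbols are zero.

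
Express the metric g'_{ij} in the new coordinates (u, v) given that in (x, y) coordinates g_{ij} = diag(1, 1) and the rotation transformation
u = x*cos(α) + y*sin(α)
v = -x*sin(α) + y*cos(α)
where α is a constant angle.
Invert the transformation: x = u*cos(α) - v*sin(α), y = u*sin(α) + v*cos(α)
g'_{ij} = (∂x^k/∂x'^i)(∂x^l/∂x'^j) g_{kl}; with g_{kl} = δ_{kl} this is Σ_k (∂x^k/∂x'^i)(∂x^k/∂x'^j).
Jacobian: ∂x/∂u = cos(α), ∂x/∂v = -sin(α), ∂y/∂u = sin(α), ∂y/∂v = cos(α)
g'_{uu} = (cos(α))(cos(α)) + (sin(α))(sin(α)) = 1
g'_{uv} = (cos(α))(-sin(α)) + (sin(α))(cos(α)) = 0
g'_{vv} = (-sin(α))(-sin(α)) + (cos(α))(cos(α)) = 1
g'_{ij} = diag(1, 1)
The Euclidean metric is invariant under rotations.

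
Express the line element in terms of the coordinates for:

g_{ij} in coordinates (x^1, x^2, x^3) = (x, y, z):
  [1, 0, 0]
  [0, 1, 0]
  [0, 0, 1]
ds^2 = g_{ij} dx^i dx^j; only the non-zero components contribute.
ds^2 = dx^2 + dy^2 + dz^2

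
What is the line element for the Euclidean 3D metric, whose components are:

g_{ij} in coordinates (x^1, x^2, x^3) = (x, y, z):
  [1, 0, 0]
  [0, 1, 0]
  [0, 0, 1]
ds^2 = g_{ij} dx^i dx^j; only the non-zero components contribute.
ds^2 = dx^2 + dy^2 + dz^2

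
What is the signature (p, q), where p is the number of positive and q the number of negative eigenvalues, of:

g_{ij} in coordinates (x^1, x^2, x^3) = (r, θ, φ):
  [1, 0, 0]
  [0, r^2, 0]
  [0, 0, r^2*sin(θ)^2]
The metric is diagonal, so its eigenvalues are the diagonal entries: 1, r^2, r^2*sin(θ)^2 (at a generic point, where coordinate-dependent entries are positive).
3 positive, 0 negative.
(3, 0) - Riemannian (positive definite)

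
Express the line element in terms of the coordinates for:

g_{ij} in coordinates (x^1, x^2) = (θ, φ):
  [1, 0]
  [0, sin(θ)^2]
ds^2 = g_{ij} dx^i dx^j; only the non-zero components contribute.
ds^2 = dθ^2 + sin(θ)^2 dφ^2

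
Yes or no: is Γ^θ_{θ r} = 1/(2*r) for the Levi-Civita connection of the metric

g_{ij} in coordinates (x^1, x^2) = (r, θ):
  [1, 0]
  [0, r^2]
Γ^θ_{θ r} = (1/2) g^{θθ} (∂_θ g_{θr} + ∂_r g_{θθ} - ∂_θ g_{θr}) = (1/2)(1/r^2)((0) + (2*r) - (0)) = 1/r
This differs from the proposed value 1/(2*r).
No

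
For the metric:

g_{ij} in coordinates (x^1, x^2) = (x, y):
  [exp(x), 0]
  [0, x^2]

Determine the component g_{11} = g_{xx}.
With x^1 = x, x^2 = y, g_{11} = g_{xx} is the row-1, column-1 entry of the matrix.
g_{11} = exp(x)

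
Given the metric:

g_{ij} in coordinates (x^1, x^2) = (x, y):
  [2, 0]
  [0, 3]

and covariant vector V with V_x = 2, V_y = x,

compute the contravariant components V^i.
Inverse metric (diagonal): g^{xx} = 1/2, g^{yy} = 1/3
V^i = g^{ij} V_j:
V^x = (1/2)(2) + (0)(x) = 1
V^y = (0)(2) + (1/3)(x) = x/3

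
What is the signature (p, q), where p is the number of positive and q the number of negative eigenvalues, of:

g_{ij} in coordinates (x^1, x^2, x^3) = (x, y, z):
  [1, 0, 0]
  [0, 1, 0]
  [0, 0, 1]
The metric is diagonal, so its eigenvalues are the diagonal entries: 1, 1, 1 (at a generic point, where coordinate-dependent entries are positive).
3 positive, 0 negative.
(3, 0) - Riemannian (positive definite)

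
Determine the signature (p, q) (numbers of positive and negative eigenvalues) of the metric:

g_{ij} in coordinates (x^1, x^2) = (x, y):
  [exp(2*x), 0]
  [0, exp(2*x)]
The metric is diagonal, so its eigenvalues are the diagonal entries: exp(2*x), exp(2*x) (at a generic point, where coordinate-dependent entries are positive).
2 positive, 0 negative.
(2, 0) - Riemannian (positive definite)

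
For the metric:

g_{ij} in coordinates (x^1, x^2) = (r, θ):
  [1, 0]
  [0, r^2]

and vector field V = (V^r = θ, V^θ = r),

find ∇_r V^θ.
Non-zero Christoffel symbols:
Γ^r_{θ θ} = -r
Γ^θ_{r θ} = 1/r
∇_r V^θ = ∂_r V^θ + Γ^θ_{r j} V^j
  = (1) + (0)(θ) + (1/r)(r)
  = 2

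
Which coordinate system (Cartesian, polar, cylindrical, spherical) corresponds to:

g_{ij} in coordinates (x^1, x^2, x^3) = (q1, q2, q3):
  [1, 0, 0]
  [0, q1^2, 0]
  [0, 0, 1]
The line element ds^2 = dq1^2 + q1^2 dq2^2 + dq3^2 is dr^2 + r^2 dθ^2 + dz^2 with q1 = r, q2 = θ, q3 = z.
cylindrical coordinates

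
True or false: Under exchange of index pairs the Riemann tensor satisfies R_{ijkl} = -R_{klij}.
The pair-exchange symmetry has a plus sign: R_{ijkl} = +R_{klij}.
False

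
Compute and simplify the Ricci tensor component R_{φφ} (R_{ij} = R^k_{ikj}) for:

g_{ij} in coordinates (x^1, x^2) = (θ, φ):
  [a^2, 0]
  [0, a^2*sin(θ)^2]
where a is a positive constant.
Non-zero Christoffel symbols (Γ^k_{ij} = Γ^k_{ji}):
Γ^θ_{φ φ} = -sin(2*θ)/2
Γ^φ_{θ φ} = 1/tan(θ)
R^θ_{φ θ φ} = ∂_θ Γ^θ_{φ φ} - ∂_φ Γ^θ_{φ θ} + Γ^θ_{θ m} Γ^m_{φ φ} - Γ^θ_{φ m} Γ^m_{φ θ}
  = (-cos(2*θ)) - (0) + (0) - (-cos(θ)^2) = sin(θ)^2
R^φ_{φ φ φ} = 0 (a repeated index in an antisymmetric pair)
R_{φφ} = R^θ_{φ θ φ} + R^φ_{φ φ φ} = (sin(θ)^2) + (0) = sin(θ)^2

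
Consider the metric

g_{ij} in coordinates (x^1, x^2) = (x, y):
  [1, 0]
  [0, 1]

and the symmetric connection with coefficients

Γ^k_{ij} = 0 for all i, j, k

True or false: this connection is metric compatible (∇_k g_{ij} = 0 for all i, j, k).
Using ∇_k g_{ij} = ∂_k g_{ij} - Γ^m_{ki} g_{mj} - Γ^m_{kj} g_{im}:
e.g. ∇_x g_{yy} = (0) - (0) - (0) = 0
Every component ∇_k g_{ij} vanishes: the connection is metric compatible.
True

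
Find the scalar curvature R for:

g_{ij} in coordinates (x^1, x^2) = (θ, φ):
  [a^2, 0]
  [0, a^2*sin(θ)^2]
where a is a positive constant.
Non-zero Christoffel symbols (Γ^k_{ij} = Γ^k_{ji}):
Γ^θ_{φ φ} = -sin(2*θ)/2
Γ^φ_{θ φ} = 1/tan(θ)
Ricci tensor (R_{ij} = R^k_{ikj}): R_{θθ} = 1, R_{θφ} = 0, R_{φφ} = sin(θ)^2
Inverse metric: g^{θθ} = 1/a^2, g^{φφ} = 1/(a^2*sin(θ)^2)
R = g^{ij} R_{ij} = (1/a^2)(1) + (1/(a^2*sin(θ)^2))(sin(θ)^2) = 2/a^2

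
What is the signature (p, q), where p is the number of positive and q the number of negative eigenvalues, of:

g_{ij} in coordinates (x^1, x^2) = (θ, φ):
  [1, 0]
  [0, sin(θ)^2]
The metric is diagonal, so its eigenvalues are the diagonal entries: 1, sin(θ)^2 (at a generic point, where coordinate-dependent entries are positive).
2 positive, 0 negative.
(2, 0) - Riemannian (positive definite)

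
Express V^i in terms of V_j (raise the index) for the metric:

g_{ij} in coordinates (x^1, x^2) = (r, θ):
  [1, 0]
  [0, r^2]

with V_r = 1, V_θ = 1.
Inverse metric (diagonal): g^{rr} = 1, g^{θθ} = 1/r^2
V^i = g^{ij} V_j:
V^r = (1)(1) + (0)(1) = 1
V^θ = (0)(1) + (1/r^2)(1) = 1/r^2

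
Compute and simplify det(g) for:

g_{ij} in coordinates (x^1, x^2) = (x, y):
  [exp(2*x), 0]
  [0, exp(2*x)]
For a 2×2 metric: det(g) = g_{11}·g_{22} - g_{12}·g_{21}
= (exp(2*x))·(exp(2*x)) - (0)·(0)
= exp(4*x) - 0
det(g) = exp(4*x)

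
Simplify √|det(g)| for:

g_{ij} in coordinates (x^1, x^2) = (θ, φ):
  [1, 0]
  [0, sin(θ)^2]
det(g) = sin(θ)^2
√|det(g)| = sin(θ) (taking 0 < θ < π so that |sin(θ)| = sin(θ))
Volume element: dV = sin(θ) dθ dφ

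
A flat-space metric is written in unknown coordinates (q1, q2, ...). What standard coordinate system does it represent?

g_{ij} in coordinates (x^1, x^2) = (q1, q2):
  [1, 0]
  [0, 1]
All components are constant and the metric is the identity, i.e. orthonormal rectilinear coordinates.
Cartesian (2D) coordinates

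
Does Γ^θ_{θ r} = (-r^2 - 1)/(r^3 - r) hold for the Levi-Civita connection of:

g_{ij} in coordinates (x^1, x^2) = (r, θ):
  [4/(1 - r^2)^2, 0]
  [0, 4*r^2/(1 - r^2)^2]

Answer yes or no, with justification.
Γ^θ_{θ r} = (1/2) g^{θθ} (∂_θ g_{θr} + ∂_r g_{θθ} - ∂_θ g_{θr}) = (1/2)((1 - r^2)^2/(4*r^2))((0) + (-8*(r^3 + r)/(r^2 - 1)^3) - (0)) = (-r^2 - 1)/(r^3 - r)
This equals the proposed value (-r^2 - 1)/(r^3 - r).
Yes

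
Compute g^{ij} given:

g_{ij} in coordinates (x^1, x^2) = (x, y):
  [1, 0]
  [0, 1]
The metric is diagonal, so g^{ij} is diagonal with entries 1/g_{ii}: diag(1, 1).
g^{ij}:
  [1, 0]
  [0, 1]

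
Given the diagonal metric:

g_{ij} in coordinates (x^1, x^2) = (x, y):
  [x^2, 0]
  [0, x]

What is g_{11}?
With x^1 = x, x^2 = y, g_{11} = g_{xx} is the row-1, column-1 entry of the matrix.
g_{11} = x^2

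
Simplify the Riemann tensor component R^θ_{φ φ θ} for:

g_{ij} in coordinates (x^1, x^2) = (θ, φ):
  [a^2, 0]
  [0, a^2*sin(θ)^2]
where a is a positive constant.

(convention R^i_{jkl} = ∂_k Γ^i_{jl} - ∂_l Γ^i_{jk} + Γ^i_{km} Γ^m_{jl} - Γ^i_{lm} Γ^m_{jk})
Non-zero Christoffel symbols (Γ^k_{ij} = Γ^k_{ji}):
Γ^θ_{φ φ} = -sin(2*θ)/2
Γ^φ_{θ φ} = 1/tan(θ)
R^θ_{φ φ θ} = ∂_φ Γ^θ_{φ θ} - ∂_θ Γ^θ_{φ φ} + Γ^θ_{φ m} Γ^m_{φ θ} - Γ^θ_{θ m} Γ^m_{φ φ}
  = (0) - (-cos(2*θ)) + (-cos(θ)^2) - (0) = -sin(θ)^2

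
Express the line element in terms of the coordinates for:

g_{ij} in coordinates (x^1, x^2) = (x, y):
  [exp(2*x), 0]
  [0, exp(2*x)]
ds^2 = g_{ij} dx^i dx^j; only the non-zero components contribute.
ds^2 = exp(2*x) dx^2 + exp(2*x) dy^2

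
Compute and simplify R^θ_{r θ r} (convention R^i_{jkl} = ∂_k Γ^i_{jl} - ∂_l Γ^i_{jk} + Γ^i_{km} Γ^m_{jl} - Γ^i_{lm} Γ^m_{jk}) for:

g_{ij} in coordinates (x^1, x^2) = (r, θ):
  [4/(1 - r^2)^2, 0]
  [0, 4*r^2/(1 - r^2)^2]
Non-zero Christoffel symbols (Γ^k_{ij} = Γ^k_{ji}):
Γ^r_{r r} = 2*r/(1 - r^2)
Γ^r_{θ θ} = (r^3 + r)/(r^2 - 1)
Γ^θ_{r θ} = (-r^2 - 1)/(r^3 - r)
R^θ_{r θ r} = ∂_θ Γ^θ_{r r} - ∂_r Γ^θ_{r θ} + Γ^θ_{θ m} Γ^m_{r r} - Γ^θ_{r m} Γ^m_{r θ}
  = (0) - ((r^4 + 4*r^2 - 1)/(r^3 - r)^2) + (2*(r^2 + 1)/(r^2 - 1)^2) - ((r^2 + 1)^2/(r^3 - r)^2) = -4/(r^2 - 1)^2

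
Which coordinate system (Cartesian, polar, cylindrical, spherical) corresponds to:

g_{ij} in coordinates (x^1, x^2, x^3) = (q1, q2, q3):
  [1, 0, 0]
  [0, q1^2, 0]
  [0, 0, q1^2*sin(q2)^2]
The line element ds^2 = dq1^2 + q1^2 dq2^2 + q1^2 sin(q2)^2 dq3^2 is dr^2 + r^2 dθ^2 + r^2 sin(θ)^2 dφ^2 with q1 = r, q2 = θ, q3 = φ.
spherical coordinates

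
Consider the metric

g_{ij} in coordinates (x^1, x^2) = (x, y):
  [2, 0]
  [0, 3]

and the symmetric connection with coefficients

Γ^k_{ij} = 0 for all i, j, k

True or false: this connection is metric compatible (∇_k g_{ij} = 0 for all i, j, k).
Using ∇_k g_{ij} = ∂_k g_{ij} - Γ^m_{ki} g_{mj} - Γ^m_{kj} g_{im}:
e.g. ∇_y g_{xx} = (0) - (0) - (0) = 0
Every component ∇_k g_{ij} vanishes: the connection is metric compatible.
True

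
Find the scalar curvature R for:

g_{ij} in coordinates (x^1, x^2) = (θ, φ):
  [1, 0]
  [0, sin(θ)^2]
Non-zero Christoffel symbols (Γ^k_{ij} = Γ^k_{ji}):
Γ^θ_{φ φ} = -sin(2*θ)/2
Γ^φ_{θ φ} = 1/tan(θ)
Ricci tensor (R_{ij} = R^k_{ikj}): R_{θθ} = 1, R_{θφ} = 0, R_{φφ} = sin(θ)^2
Inverse metric: g^{θθ} = 1, g^{φφ} = 1/sin(θ)^2
R = g^{ij} R_{ij} = (1)(1) + (1/sin(θ)^2)(sin(θ)^2) = 2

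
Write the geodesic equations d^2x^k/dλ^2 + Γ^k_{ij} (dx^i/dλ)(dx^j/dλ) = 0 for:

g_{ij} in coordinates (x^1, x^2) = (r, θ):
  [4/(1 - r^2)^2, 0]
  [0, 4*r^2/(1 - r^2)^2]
Geodesic equation: d^2x^k/dλ^2 + Γ^k_{ij} (dx^i/dλ)(dx^j/dλ) = 0.
Non-zero Christoffel symbols:
Γ^r_{r r} = 2*r/(1 - r^2)
Γ^r_{θ θ} = (r^3 + r)/(r^2 - 1)
Γ^θ_{r θ} = (-r^2 - 1)/(r^3 - r)
Substituting (the symmetric pair Γ^k_{ij}, Γ^k_{ji} combines into a factor 2):
d^2r/dλ^2 + (2*r/(1 - r^2)) (dr/dλ)^2 + ((r^3 + r)/(r^2 - 1)) (dθ/dλ)^2 = 0
d^2θ/dλ^2 + ((-2*r^2 - 2)/(r^3 - r)) (dr/dλ)(dθ/dλ) = 0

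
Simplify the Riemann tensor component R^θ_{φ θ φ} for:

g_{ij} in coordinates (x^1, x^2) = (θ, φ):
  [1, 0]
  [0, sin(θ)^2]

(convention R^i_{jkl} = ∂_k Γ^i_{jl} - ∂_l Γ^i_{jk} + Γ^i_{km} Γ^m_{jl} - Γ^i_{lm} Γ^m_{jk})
Non-zero Christoffel symbols (Γ^k_{ij} = Γ^k_{ji}):
Γ^θ_{φ φ} = -sin(2*θ)/2
Γ^φ_{θ φ} = 1/tan(θ)
R^θ_{φ θ φ} = ∂_θ Γ^θ_{φ φ} - ∂_φ Γ^θ_{φ θ} + Γ^θ_{θ m} Γ^m_{φ φ} - Γ^θ_{φ m} Γ^m_{φ θ}
  = (-cos(2*θ)) - (0) + (0) - (-cos(θ)^2) = sin(θ)^2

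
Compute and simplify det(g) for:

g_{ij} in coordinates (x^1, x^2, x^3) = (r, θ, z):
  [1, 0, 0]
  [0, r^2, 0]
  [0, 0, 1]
Diagonal metric: det(g) = g_{11}·g_{22}·g_{33}
= (1)·(r^2)·(1)
det(g) = r^2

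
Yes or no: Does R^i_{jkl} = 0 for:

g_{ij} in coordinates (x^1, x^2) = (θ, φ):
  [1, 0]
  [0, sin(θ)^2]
Non-zero Christoffel symbols:
Γ^θ_{φ φ} = -sin(2*θ)/2
Γ^φ_{θ φ} = 1/tan(θ)
Ricci tensor: R_{θθ} = 1, R_{θφ} = 0, R_{φφ} = sin(θ)^2
The Ricci tensor is non-zero, so the Riemann tensor is non-zero: not flat.
No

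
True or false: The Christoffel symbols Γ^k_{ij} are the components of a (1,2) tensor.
Under a change of coordinates Γ picks up an inhomogeneous term ∂²x/∂x'∂x'; e.g. Γ = 0 in Cartesian coordinates but Γ^r_{θθ} = -r in polar coordinates on the same flat plane.
False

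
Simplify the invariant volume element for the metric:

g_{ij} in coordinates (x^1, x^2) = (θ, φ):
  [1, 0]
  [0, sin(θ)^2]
det(g) = sin(θ)^2
√|det(g)| = sin(θ) (taking 0 < θ < π so that |sin(θ)| = sin(θ))
Volume element: dV = sin(θ) dθ dφ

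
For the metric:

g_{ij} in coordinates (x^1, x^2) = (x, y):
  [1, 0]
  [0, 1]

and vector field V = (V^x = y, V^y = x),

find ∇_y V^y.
All Christoffel symbols are zero.
∇_y V^y = ∂_y V^y + Γ^y_{y j} V^j
  = (0) + (0)(y) + (0)(x)
  = 0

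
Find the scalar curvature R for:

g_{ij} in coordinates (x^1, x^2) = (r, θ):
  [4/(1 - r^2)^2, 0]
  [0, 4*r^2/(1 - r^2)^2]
Non-zero Christoffel symbols (Γ^k_{ij} = Γ^k_{ji}):
Γ^r_{r r} = 2*r/(1 - r^2)
Γ^r_{θ θ} = (r^3 + r)/(r^2 - 1)
Γ^θ_{r θ} = (-r^2 - 1)/(r^3 - r)
Ricci tensor (R_{ij} = R^k_{ikj}): R_{rr} = -4/(r^2 - 1)^2, R_{rθ} = 0, R_{θθ} = -4*r^2/(r^2 - 1)^2
Inverse metric: g^{rr} = (1 - r^2)^2/4, g^{θθ} = (1 - r^2)^2/(4*r^2)
R = g^{ij} R_{ij} = ((1 - r^2)^2/4)(-4/(r^2 - 1)^2) + ((1 - r^2)^2/(4*r^2))(-4*r^2/(r^2 - 1)^2) = -2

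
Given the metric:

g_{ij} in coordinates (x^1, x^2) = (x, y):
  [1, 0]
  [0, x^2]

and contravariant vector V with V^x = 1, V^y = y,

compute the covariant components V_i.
V_i = g_{ij} V^j:
V_x = (1)(1) + (0)(y) = 1
V_y = (0)(1) + (x^2)(y) = x^2*y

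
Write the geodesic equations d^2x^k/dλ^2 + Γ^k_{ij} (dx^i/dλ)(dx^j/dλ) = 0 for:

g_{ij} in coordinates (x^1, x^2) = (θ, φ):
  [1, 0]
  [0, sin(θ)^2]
Geodesic equation: d^2x^k/dλ^2 + Γ^k_{ij} (dx^i/dλ)(dx^j/dλ) = 0.
Non-zero Christoffel symbols:
Γ^θ_{φ φ} = -sin(2*θ)/2
Γ^φ_{θ φ} = 1/tan(θ)
Substituting (the symmetric pair Γ^k_{ij}, Γ^k_{ji} combines into a factor 2):
d^2θ/dλ^2 - (sin(2*θ)/2) (dφ/dλ)^2 = 0
d^2φ/dλ^2 + (2/tan(θ)) (dθ/dλ)(dφ/dλ) = 0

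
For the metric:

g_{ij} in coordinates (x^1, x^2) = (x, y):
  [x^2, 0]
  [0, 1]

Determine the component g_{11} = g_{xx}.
With x^1 = x, x^2 = y, g_{11} = g_{xx} is the row-1, column-1 entry of the matrix.
g_{11} = x^2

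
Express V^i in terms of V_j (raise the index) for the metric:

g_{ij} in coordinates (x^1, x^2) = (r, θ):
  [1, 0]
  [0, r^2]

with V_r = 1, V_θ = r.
Inverse metric (diagonal): g^{rr} = 1, g^{θθ} = 1/r^2
V^i = g^{ij} V_j:
V^r = (1)(1) + (0)(r) = 1
V^θ = (0)(1) + (1/r^2)(r) = 1/r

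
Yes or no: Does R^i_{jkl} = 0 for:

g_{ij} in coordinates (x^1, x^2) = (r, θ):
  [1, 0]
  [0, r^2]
Non-zero Christoffel symbols:
Γ^r_{θ θ} = -r
Γ^θ_{r θ} = 1/r
Ricci tensor: R_{rr} = 0, R_{rθ} = 0, R_{θθ} = 0
All R_{ij} vanish; in 2 dimensions the Riemann tensor is fully determined by the Ricci tensor, so R^i_{jkl} = 0: the metric is flat (curvilinear coordinates on flat space).
Yes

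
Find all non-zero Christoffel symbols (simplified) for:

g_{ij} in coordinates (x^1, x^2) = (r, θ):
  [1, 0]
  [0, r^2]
Using Γ^k_{ij} = (1/2) g^{km} (∂_i g_{mj} + ∂_j g_{mi} - ∂_m g_{ij}); the metric is diagonal, so only the m = k term contributes.
Non-zero symbols (using the symmetry Γ^k_{ij} = Γ^k_{ji}):
Γ^r_{θ θ} = (1/2) g^{rr} (∂_θ g_{rθ} + ∂_θ g_{rθ} - ∂_r g_{θθ}) = (1/2)(1)((0) + (0) - (2*r)) = -r
Γ^θ_{r θ} = (1/2) g^{θθ} (∂_r g_{θθ} + ∂_θ g_{θr} - ∂_θ g_{rθ}) = (1/2)(1/r^2)((2*r) + (0) - (0)) = 1/r
All other Christoffel symbols are zero.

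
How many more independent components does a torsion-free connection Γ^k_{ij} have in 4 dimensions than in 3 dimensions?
Independent components in n dimensions: n × n(n+1)/2 = n^2(n+1)/2.
4D: 4 × 10 = 40
3D: 3 × 6 = 18
Difference = 40 - 18 = 22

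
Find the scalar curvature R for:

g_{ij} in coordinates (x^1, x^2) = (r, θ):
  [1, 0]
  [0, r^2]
Non-zero Christoffel symbols (Γ^k_{ij} = Γ^k_{ji}):
Γ^r_{θ θ} = -r
Γ^θ_{r θ} = 1/r
Ricci tensor (R_{ij} = R^k_{ikj}): R_{rr} = 0, R_{rθ} = 0, R_{θθ} = 0
Inverse metric: g^{rr} = 1, g^{θθ} = 1/r^2
R = g^{ij} R_{ij} = (1)(0) + (1/r^2)(0) = 0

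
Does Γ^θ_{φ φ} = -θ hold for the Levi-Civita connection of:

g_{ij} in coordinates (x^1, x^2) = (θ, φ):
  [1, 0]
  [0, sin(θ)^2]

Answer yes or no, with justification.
Γ^θ_{φ φ} = (1/2) g^{θθ} (∂_φ g_{θφ} + ∂_φ g_{θφ} - ∂_θ g_{φφ}) = (1/2)(1)((0) + (0) - (sin(2*θ))) = -sin(2*θ)/2
This differs from the proposed value -θ.
No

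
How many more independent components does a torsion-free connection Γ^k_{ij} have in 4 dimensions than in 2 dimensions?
Independent components in n dimensions: n × n(n+1)/2 = n^2(n+1)/2.
4D: 4 × 10 = 40
2D: 2 × 3 = 6
Difference = 40 - 6 = 34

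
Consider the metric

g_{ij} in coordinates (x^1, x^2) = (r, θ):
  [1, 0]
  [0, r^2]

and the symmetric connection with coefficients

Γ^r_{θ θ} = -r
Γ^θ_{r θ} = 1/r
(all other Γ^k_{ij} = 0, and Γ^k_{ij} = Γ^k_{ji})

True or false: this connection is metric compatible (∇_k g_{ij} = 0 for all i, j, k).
Using ∇_k g_{ij} = ∂_k g_{ij} - Γ^m_{ki} g_{mj} - Γ^m_{kj} g_{im}:
e.g. ∇_r g_{θθ} = (2*r) - (r) - (r) = 0
Every component ∇_k g_{ij} vanishes: the connection is metric compatible.
True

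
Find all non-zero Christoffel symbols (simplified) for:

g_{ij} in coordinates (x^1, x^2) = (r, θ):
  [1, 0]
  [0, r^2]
Using Γ^k_{ij} = (1/2) g^{km} (∂_i g_{mj} + ∂_j g_{mi} - ∂_m g_{ij}); the metric is diagonal, so only the m = k term contributes.
Non-zero symbols (using the symmetry Γ^k_{ij} = Γ^k_{ji}):
Γ^r_{θ θ} = (1/2) g^{rr} (∂_θ g_{rθ} + ∂_θ g_{rθ} - ∂_r g_{θθ}) = (1/2)(1)((0) + (0) - (2*r)) = -r
Γ^θ_{r θ} = (1/2) g^{θθ} (∂_r g_{θθ} + ∂_θ g_{θr} - ∂_θ g_{rθ}) = (1/2)(1/r^2)((2*r) + (0) - (0)) = 1/r
All other Christoffel symbols are zero.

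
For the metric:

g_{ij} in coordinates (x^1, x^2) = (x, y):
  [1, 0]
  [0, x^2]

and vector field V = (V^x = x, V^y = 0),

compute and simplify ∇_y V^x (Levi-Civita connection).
Non-zero Christoffel symbols:
Γ^x_{y y} = -x
Γ^y_{x y} = 1/x
∇_y V^x = ∂_y V^x + Γ^x_{y j} V^j
  = (0) + (0)(x) + (-x)(0)
  = 0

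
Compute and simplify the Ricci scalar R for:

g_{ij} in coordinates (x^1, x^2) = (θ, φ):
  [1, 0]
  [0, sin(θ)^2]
Non-zero Christoffel symbols (Γ^k_{ij} = Γ^k_{ji}):
Γ^θ_{φ φ} = -sin(2*θ)/2
Γ^φ_{θ φ} = 1/tan(θ)
Ricci tensor (R_{ij} = R^k_{ikj}): R_{θθ} = 1, R_{θφ} = 0, R_{φφ} = sin(θ)^2
Inverse metric: g^{θθ} = 1, g^{φφ} = 1/sin(θ)^2
R = g^{ij} R_{ij} = (1)(1) + (1/sin(θ)^2)(sin(θ)^2) = 2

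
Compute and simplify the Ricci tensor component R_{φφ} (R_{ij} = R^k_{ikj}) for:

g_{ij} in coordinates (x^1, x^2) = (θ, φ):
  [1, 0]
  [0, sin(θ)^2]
Non-zero Christoffel symbols (Γ^k_{ij} = Γ^k_{ji}):
Γ^θ_{φ φ} = -sin(2*θ)/2
Γ^φ_{θ φ} = 1/tan(θ)
R^θ_{φ θ φ} = ∂_θ Γ^θ_{φ φ} - ∂_φ Γ^θ_{φ θ} + Γ^θ_{θ m} Γ^m_{φ φ} - Γ^θ_{φ m} Γ^m_{φ θ}
  = (-cos(2*θ)) - (0) + (0) - (-cos(θ)^2) = sin(θ)^2
R^φ_{φ φ φ} = 0 (a repeated index in an antisymmetric pair)
R_{φφ} = R^θ_{φ θ φ} + R^φ_{φ φ φ} = (sin(θ)^2) + (0) = sin(θ)^2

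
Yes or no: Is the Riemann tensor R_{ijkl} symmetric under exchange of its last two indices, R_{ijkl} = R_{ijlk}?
It is antisymmetric in the last pair: R_{ijkl} = -R_{ijlk}.
No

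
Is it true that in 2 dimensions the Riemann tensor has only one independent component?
The number of independent components is n^2(n^2-1)/12 = 4·3/12 = 1 for n = 2 (e.g. R_{1212}).
Yes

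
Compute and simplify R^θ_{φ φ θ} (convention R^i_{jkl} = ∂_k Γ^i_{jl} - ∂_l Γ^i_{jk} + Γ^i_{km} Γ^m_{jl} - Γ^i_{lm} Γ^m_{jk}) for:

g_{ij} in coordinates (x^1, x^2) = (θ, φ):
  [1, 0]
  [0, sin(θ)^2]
Non-zero Christoffel symbols (Γ^k_{ij} = Γ^k_{ji}):
Γ^θ_{φ φ} = -sin(2*θ)/2
Γ^φ_{θ φ} = 1/tan(θ)
R^θ_{φ φ θ} = ∂_φ Γ^θ_{φ θ} - ∂_θ Γ^θ_{φ φ} + Γ^θ_{φ m} Γ^m_{φ θ} - Γ^θ_{θ m} Γ^m_{φ φ}
  = (0) - (-cos(2*θ)) + (-cos(θ)^2) - (0) = -sin(θ)^2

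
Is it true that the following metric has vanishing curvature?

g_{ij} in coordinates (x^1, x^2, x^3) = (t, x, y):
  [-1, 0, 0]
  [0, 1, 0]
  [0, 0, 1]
All metric components are constant, so every Christoffel symbol vanishes and R^i_{jkl} = 0.
Yes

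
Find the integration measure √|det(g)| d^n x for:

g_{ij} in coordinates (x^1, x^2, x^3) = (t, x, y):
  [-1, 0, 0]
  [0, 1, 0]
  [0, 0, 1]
det(g) = -1
√|det(g)| = 1
Volume element: dV = 1 dt dx dy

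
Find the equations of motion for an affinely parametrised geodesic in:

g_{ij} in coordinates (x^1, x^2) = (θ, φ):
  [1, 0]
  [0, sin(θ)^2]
Geodesic equation: d^2x^k/dλ^2 + Γ^k_{ij} (dx^i/dλ)(dx^j/dλ) = 0.
Non-zero Christoffel symbols:
Γ^θ_{φ φ} = -sin(2*θ)/2
Γ^φ_{θ φ} = 1/tan(θ)
Substituting (the symmetric pair Γ^k_{ij}, Γ^k_{ji} combines into a factor 2):
d^2θ/dλ^2 - (sin(2*θ)/2) (dφ/dλ)^2 = 0
d^2φ/dλ^2 + (2/tan(θ)) (dθ/dλ)(dφ/dλ) = 0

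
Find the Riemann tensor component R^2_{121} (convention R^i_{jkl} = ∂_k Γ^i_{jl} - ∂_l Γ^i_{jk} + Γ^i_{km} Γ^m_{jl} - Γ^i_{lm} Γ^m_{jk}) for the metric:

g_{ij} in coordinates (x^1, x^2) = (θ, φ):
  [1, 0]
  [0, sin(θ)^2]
Non-zero Christoffel symbols (Γ^k_{ij} = Γ^k_{ji}):
Γ^θ_{φ φ} = -sin(2*θ)/2
Γ^φ_{θ φ} = 1/tan(θ)
R^φ_{θ φ θ} = ∂_φ Γ^φ_{θ θ} - ∂_θ Γ^φ_{θ φ} + Γ^φ_{φ m} Γ^m_{θ θ} - Γ^φ_{θ m} Γ^m_{θ φ}
  = (0) - (-1/sin(θ)^2) + (0) - (1/tan(θ)^2) = 1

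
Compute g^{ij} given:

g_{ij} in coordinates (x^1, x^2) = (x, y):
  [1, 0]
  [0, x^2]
The metric is diagonal, so g^{ij} is diagonal with entries 1/g_{ii}: diag(1, 1/(x^2)).
g^{ij}:
  [1, 0]
  [0, 1/x^2]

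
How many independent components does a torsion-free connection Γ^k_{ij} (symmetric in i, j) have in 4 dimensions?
Γ^k_{ij} has n choices for the upper index and n(n+1)/2 independent symmetric lower index pairs.
Total = 4 × 4×5/2 = 4 × 10 = 40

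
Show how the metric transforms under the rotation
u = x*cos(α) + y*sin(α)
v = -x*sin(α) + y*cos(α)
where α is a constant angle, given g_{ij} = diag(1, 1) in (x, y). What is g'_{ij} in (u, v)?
Invert the transformation: x = u*cos(α) - v*sin(α), y = u*sin(α) + v*cos(α)
g'_{ij} = (∂x^k/∂x'^i)(∂x^l/∂x'^j) g_{kl}; with g_{kl} = δ_{kl} this is Σ_k (∂x^k/∂x'^i)(∂x^k/∂x'^j).
Jacobian: ∂x/∂u = cos(α), ∂x/∂v = -sin(α), ∂y/∂u = sin(α), ∂y/∂v = cos(α)
g'_{uu} = (cos(α))(cos(α)) + (sin(α))(sin(α)) = 1
g'_{uv} = (cos(α))(-sin(α)) + (sin(α))(cos(α)) = 0
g'_{vv} = (-sin(α))(-sin(α)) + (cos(α))(cos(α)) = 1
g'_{ij} = diag(1, 1)
The Euclidean metric is invariant under rotations.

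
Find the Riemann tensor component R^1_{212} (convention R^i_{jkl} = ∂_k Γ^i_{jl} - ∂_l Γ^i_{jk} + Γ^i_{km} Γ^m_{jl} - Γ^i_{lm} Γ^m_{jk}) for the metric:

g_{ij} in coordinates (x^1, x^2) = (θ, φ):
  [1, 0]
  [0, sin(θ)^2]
Non-zero Christoffel symbols (Γ^k_{ij} = Γ^k_{ji}):
Γ^θ_{φ φ} = -sin(2*θ)/2
Γ^φ_{θ φ} = 1/tan(θ)
R^θ_{φ θ φ} = ∂_θ Γ^θ_{φ φ} - ∂_φ Γ^θ_{φ θ} + Γ^θ_{θ m} Γ^m_{φ φ} - Γ^θ_{φ m} Γ^m_{φ θ}
  = (-cos(2*θ)) - (0) + (0) - (-cos(θ)^2) = sin(θ)^2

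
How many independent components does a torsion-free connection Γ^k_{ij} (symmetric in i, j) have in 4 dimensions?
Γ^k_{ij} has n choices for the upper index and n(n+1)/2 independent symmetric lower index pairs.
Total = 4 × 4×5/2 = 4 × 10 = 40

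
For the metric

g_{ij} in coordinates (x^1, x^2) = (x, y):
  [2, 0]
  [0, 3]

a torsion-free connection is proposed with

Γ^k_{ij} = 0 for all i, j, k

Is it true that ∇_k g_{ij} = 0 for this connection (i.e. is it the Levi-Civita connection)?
Using ∇_k g_{ij} = ∂_k g_{ij} - Γ^m_{ki} g_{mj} - Γ^m_{kj} g_{im}:
e.g. ∇_y g_{xx} = (0) - (0) - (0) = 0
Every component ∇_k g_{ij} vanishes: the connection is metric compatible.
Yes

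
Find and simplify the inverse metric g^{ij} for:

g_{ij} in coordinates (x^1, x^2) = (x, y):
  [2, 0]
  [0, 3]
The metric is diagonal, so g^{ij} is diagonal with entries 1/g_{ii}: diag(1/2, 1/3).
g^{ij}:
  [1/2, 0]
  [0, 1/3]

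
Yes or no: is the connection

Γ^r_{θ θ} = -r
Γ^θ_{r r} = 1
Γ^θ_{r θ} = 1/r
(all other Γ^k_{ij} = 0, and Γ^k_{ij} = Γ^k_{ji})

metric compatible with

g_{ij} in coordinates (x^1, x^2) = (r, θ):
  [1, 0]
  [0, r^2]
Using ∇_k g_{ij} = ∂_k g_{ij} - Γ^m_{ki} g_{mj} - Γ^m_{kj} g_{im}:
∇_r g_{rθ} = (0) - (r^2) - (0) = -r^2 ≠ 0
So the connection is not metric compatible (it is not the Levi-Civita connection).
No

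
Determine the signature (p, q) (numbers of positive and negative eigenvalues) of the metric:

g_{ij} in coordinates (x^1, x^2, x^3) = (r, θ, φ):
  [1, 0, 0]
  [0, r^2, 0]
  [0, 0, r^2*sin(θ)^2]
The metric is diagonal, so its eigenvalues are the diagonal entries: 1, r^2, r^2*sin(θ)^2 (at a generic point, where coordinate-dependent entries are positive).
3 positive, 0 negative.
(3, 0) - Riemannian (positive definite)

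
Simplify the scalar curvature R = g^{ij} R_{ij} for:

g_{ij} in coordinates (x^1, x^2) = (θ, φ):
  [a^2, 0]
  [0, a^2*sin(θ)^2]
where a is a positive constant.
Non-zero Christoffel symbols (Γ^k_{ij} = Γ^k_{ji}):
Γ^θ_{φ φ} = -sin(2*θ)/2
Γ^φ_{θ φ} = 1/tan(θ)
Ricci tensor (R_{ij} = R^k_{ikj}): R_{θθ} = 1, R_{θφ} = 0, R_{φφ} = sin(θ)^2
Inverse metric: g^{θθ} = 1/a^2, g^{φφ} = 1/(a^2*sin(θ)^2)
R = g^{ij} R_{ij} = (1/a^2)(1) + (1/(a^2*sin(θ)^2))(sin(θ)^2) = 2/a^2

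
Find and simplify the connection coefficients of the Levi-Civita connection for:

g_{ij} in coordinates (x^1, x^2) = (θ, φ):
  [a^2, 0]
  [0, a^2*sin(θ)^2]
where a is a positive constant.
Using Γ^k_{ij} = (1/2) g^{km} (∂_i g_{mj} + ∂_j g_{mi} - ∂_m g_{ij}); the metric is diagonal, so only the m = k term contributes.
Non-zero symbols (using the symmetry Γ^k_{ij} = Γ^k_{ji}):
Γ^θ_{φ φ} = (1/2) g^{θθ} (∂_φ g_{θφ} + ∂_φ g_{θφ} - ∂_θ g_{φφ}) = (1/2)(1/a^2)((0) + (0) - (a^2*sin(2*θ))) = -sin(2*θ)/2
Γ^φ_{θ φ} = (1/2) g^{φφ} (∂_θ g_{φφ} + ∂_φ g_{φθ} - ∂_φ g_{θφ}) = (1/2)(1/(a^2*sin(θ)^2))((a^2*sin(2*θ)) + (0) - (0)) = 1/tan(θ)
All other Christoffel symbols are zero.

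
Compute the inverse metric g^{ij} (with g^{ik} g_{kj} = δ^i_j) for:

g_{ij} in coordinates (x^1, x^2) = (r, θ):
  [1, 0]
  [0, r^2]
The metric is diagonal, so g^{ij} is diagonal with entries 1/g_{ii}: diag(1, 1/(r^2)).
g^{ij}:
  [1, 0]
  [0, 1/r^2]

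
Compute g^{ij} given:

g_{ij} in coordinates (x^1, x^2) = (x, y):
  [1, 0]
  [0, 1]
The metric is diagonal, so g^{ij} is diagonal with entries 1/g_{ii}: diag(1, 1).
g^{ij}:
  [1, 0]
  [0, 1]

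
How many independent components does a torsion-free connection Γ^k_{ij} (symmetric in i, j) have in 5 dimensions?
Γ^k_{ij} has n choices for the upper index and n(n+1)/2 independent symmetric lower index pairs.
Total = 5 × 5×6/2 = 5 × 15 = 75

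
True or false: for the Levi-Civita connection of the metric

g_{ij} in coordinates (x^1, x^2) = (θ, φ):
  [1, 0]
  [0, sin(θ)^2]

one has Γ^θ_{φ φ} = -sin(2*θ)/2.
Γ^θ_{φ φ} = (1/2) g^{θθ} (∂_φ g_{θφ} + ∂_φ g_{θφ} - ∂_θ g_{φφ}) = (1/2)(1)((0) + (0) - (sin(2*θ))) = -sin(2*θ)/2
This equals the proposed value -sin(2*θ)/2.
True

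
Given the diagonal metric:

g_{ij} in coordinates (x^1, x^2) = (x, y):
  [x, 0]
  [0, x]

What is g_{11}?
With x^1 = x, x^2 = y, g_{11} = g_{xx} is the row-1, column-1 entry of the matrix.
g_{11} = x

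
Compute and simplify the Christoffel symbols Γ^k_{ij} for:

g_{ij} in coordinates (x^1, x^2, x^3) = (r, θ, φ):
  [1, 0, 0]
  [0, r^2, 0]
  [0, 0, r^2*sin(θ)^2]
Using Γ^k_{ij} = (1/2) g^{km} (∂_i g_{mj} + ∂_j g_{mi} - ∂_m g_{ij}); the metric is diagonal, so only the m = k term contributes.
Non-zero symbols (using the symmetry Γ^k_{ij} = Γ^k_{ji}):
Γ^r_{θ θ} = (1/2) g^{rr} (∂_θ g_{rθ} + ∂_θ g_{rθ} - ∂_r g_{θθ}) = (1/2)(1)((0) + (0) - (2*r)) = -r
Γ^r_{φ φ} = (1/2) g^{rr} (∂_φ g_{rφ} + ∂_φ g_{rφ} - ∂_r g_{φφ}) = (1/2)(1)((0) + (0) - (2*r*sin(θ)^2)) = -r*sin(θ)^2
Γ^θ_{r θ} = (1/2) g^{θθ} (∂_r g_{θθ} + ∂_θ g_{θr} - ∂_θ g_{rθ}) = (1/2)(1/r^2)((2*r) + (0) - (0)) = 1/r
Γ^θ_{φ φ} = (1/2) g^{θθ} (∂_φ g_{θφ} + ∂_φ g_{θφ} - ∂_θ g_{φφ}) = (1/2)(1/r^2)((0) + (0) - (r^2*sin(2*θ))) = -sin(2*θ)/2
Γ^φ_{r φ} = (1/2) g^{φφ} (∂_r g_{φφ} + ∂_φ g_{φr} - ∂_φ g_{rφ}) = (1/2)(1/(r^2*sin(θ)^2))((2*r*sin(θ)^2) + (0) - (0)) = 1/r
Γ^φ_{θ φ} = (1/2) g^{φφ} (∂_θ g_{φφ} + ∂_φ g_{φθ} - ∂_φ g_{θφ}) = (1/2)(1/(r^2*sin(θ)^2))((r^2*sin(2*θ)) + (0) - (0)) = 1/tan(θ)
All other Christoffel symbols are zero.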